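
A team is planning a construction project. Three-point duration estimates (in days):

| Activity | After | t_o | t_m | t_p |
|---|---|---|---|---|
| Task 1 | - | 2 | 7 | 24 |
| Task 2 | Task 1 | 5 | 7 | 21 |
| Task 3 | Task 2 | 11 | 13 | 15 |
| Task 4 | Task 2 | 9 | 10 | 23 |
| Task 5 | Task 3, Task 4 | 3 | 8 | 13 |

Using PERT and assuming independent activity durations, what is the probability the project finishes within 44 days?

te_Task 1 = (2 + 4·7 + 24)/6 = 54/6 = 9; σ²_Task 1 = ((24−2)/6)² = 13.444
te_Task 2 = (5 + 4·7 + 21)/6 = 54/6 = 9; σ²_Task 2 = ((21−5)/6)² = 7.111
te_Task 3 = (11 + 4·13 + 15)/6 = 78/6 = 13; σ²_Task 3 = ((15−11)/6)² = 0.444
te_Task 4 = (9 + 4·10 + 23)/6 = 72/6 = 12; σ²_Task 4 = ((23−9)/6)² = 5.444
te_Task 5 = (3 + 4·8 + 13)/6 = 48/6 = 8; σ²_Task 5 = ((13−3)/6)² = 2.778

Forward pass:
ES_Task 1 = 0; EF_Task 1 = 9
ES_Task 2 = 9; EF_Task 2 = 9+9 = 18
ES_Task 3 = 18; EF_Task 3 = 18+13 = 31
ES_Task 4 = 18; EF_Task 4 = 18+12 = 30
ES_Task 5 = max(EF_Task 3=31, EF_Task 4=30) = 31; EF_Task 5 = 31+8 = 39
Expected project duration μ = 39 days. Critical path: Task 1 → Task 2 → Task 3 → Task 5.

Variance along critical path = 13.444 + 7.111 + 0.444 + 2.778 = 23.778; σ = √23.778 = 4.876 days.
Z = (44 − 39) / 4.876 = 1.025
P(T ≤ 44) = Φ(1.025) ≈ 0.847

0.847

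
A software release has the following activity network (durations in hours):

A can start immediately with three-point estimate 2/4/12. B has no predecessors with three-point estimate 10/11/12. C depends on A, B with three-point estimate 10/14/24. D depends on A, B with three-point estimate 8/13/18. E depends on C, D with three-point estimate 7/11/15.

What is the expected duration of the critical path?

te_A = (2 + 4·4 + 12)/6 = 30/6 = 5
te_B = (10 + 4·11 + 12)/6 = 66/6 = 11
te_C = (10 + 4·14 + 24)/6 = 90/6 = 15
te_D = (8 + 4·13 + 18)/6 = 78/6 = 13
te_E = (7 + 4·11 + 15)/6 = 66/6 = 11

Forward pass:
ES_A = 0; EF_A = 5
ES_B = 0; EF_B = 11
ES_C = max(EF_A=5, EF_B=11) = 11; EF_C = 11+15 = 26
ES_D = max(EF_A=5, EF_B=11) = 11; EF_D = 11+13 = 24
ES_E = max(EF_C=26, EF_D=24) = 26; EF_E = 26+11 = 37
Expected project duration μ = 37 hours. Critical path: B → C → E.

37 hours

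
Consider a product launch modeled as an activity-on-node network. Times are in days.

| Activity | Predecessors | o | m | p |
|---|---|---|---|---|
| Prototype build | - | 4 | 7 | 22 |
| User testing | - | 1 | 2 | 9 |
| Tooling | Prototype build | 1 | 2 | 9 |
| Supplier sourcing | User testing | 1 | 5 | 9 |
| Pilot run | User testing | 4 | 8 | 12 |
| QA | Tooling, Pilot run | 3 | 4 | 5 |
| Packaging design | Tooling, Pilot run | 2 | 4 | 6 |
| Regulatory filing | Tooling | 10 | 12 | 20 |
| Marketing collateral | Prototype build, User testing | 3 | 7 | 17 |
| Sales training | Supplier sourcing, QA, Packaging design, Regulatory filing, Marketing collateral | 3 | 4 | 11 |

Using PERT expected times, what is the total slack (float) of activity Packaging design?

te_Prototype build = (4 + 4·7 + 22)/6 = 54/6 = 9
te_User testing = (1 + 4·2 + 9)/6 = 18/6 = 3
te_Tooling = (1 + 4·2 + 9)/6 = 18/6 = 3
te_Supplier sourcing = (1 + 4·5 + 9)/6 = 30/6 = 5
te_Pilot run = (4 + 4·8 + 12)/6 = 48/6 = 8
te_QA = (3 + 4·4 + 5)/6 = 24/6 = 4
te_Packaging design = (2 + 4·4 + 6)/6 = 24/6 = 4
te_Regulatory filing = (10 + 4·12 + 20)/6 = 78/6 = 13
te_Marketing collateral = (3 + 4·7 + 17)/6 = 48/6 = 8
te_Sales training = (3 + 4·4 + 11)/6 = 30/6 = 5

Forward pass:
ES_Prototype build = 0; EF_Prototype build = 9
ES_User testing = 0; EF_User testing = 3
ES_Tooling = 9; EF_Tooling = 9+3 = 12
ES_Supplier sourcing = 3; EF_Supplier sourcing = 3+5 = 8
ES_Pilot run = 3; EF_Pilot run = 3+8 = 11
ES_QA = max(EF_Tooling=12, EF_Pilot run=11) = 12; EF_QA = 12+4 = 16
ES_Packaging design = max(EF_Tooling=12, EF_Pilot run=11) = 12; EF_Packaging design = 12+4 = 16
ES_Regulatory filing = 12; EF_Regulatory filing = 12+13 = 25
ES_Marketing collateral = max(EF_Prototype build=9, EF_User testing=3) = 9; EF_Marketing collateral = 9+8 = 17
ES_Sales training = max(EF_Supplier sourcing=8, EF_QA=16, EF_Packaging design=16, EF_Regulatory filing=25, EF_Marketing collateral=17) = 25; EF_Sales training = 25+5 = 30
Expected project duration μ = 30 days. Critical path: Prototype build → Tooling → Regulatory filing → Sales training.

Backward pass:
LF_Sales training = 30; LS_Sales training = 30−5 = 25
LF_Marketing collateral = LS_Sales training = 25; LS_Marketing collateral = 25−8 = 17
LF_Regulatory filing = LS_Sales training = 25; LS_Regulatory filing = 25−13 = 12
LF_Packaging design = LS_Sales training = 25; LS_Packaging design = 25−4 = 21
LF_QA = LS_Sales training = 25; LS_QA = 25−4 = 21
LF_Pilot run = min(LS_QA=21, LS_Packaging design=21) = 21; LS_Pilot run = 21−8 = 13
LF_Supplier sourcing = LS_Sales training = 25; LS_Supplier sourcing = 25−5 = 20
LF_Tooling = min(LS_QA=21, LS_Packaging design=21, LS_Regulatory filing=12) = 12; LS_Tooling = 12−3 = 9
LF_User testing = min(LS_Supplier sourcing=20, LS_Pilot run=13, LS_Marketing collateral=17) = 13; LS_User testing = 13−3 = 10
LF_Prototype build = min(LS_Tooling=9, LS_Marketing collateral=17) = 9; LS_Prototype build = 9−9 = 0
Slack_Packaging design = LS_Packaging design − ES_Packaging design = 21 − 12 = 9

9 days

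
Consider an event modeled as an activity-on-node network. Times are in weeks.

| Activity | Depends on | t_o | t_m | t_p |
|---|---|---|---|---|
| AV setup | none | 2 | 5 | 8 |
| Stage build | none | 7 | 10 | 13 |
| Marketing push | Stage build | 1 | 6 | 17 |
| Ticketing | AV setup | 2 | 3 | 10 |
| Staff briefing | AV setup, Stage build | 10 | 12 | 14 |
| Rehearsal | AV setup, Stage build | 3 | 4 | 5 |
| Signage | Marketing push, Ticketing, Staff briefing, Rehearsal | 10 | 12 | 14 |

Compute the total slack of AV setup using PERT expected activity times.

5 weeks

te_AV setup = (2 + 4·5 + 8)/6 = 30/6 = 5
te_Stage build = (7 + 4·10 + 13)/6 = 60/6 = 10
te_Marketing push = (1 + 4·6 + 17)/6 = 42/6 = 7
te_Ticketing = (2 + 4·3 + 10)/6 = 24/6 = 4
te_Staff briefing = (10 + 4·12 + 14)/6 = 72/6 = 12
te_Rehearsal = (3 + 4·4 + 5)/6 = 24/6 = 4
te_Signage = (10 + 4·12 + 14)/6 = 72/6 = 12

Forward pass:
ES_AV setup = 0; EF_AV setup = 5
ES_Stage build = 0; EF_Stage build = 10
ES_Marketing push = 10; EF_Marketing push = 10+7 = 17
ES_Ticketing = 5; EF_Ticketing = 5+4 = 9
ES_Staff briefing = max(EF_AV setup=5, EF_Stage build=10) = 10; EF_Staff briefing = 10+12 = 22
ES_Rehearsal = max(EF_AV setup=5, EF_Stage build=10) = 10; EF_Rehearsal = 10+4 = 14
ES_Signage = max(EF_Marketing push=17, EF_Ticketing=9, EF_Staff briefing=22, EF_Rehearsal=14) = 22; EF_Signage = 22+12 = 34
Expected project duration μ = 34 weeks. Critical path: Stage build → Staff briefing → Signage.

Backward pass:
LF_Signage = 34; LS_Signage = 34−12 = 22
LF_Rehearsal = LS_Signage = 22; LS_Rehearsal = 22−4 = 18
LF_Staff briefing = LS_Signage = 22; LS_Staff briefing = 22−12 = 10
LF_Ticketing = LS_Signage = 22; LS_Ticketing = 22−4 = 18
LF_Marketing push = LS_Signage = 22; LS_Marketing push = 22−7 = 15
LF_Stage build = min(LS_Marketing push=15, LS_Staff briefing=10, LS_Rehearsal=18) = 10; LS_Stage build = 10−10 = 0
LF_AV setup = min(LS_Ticketing=18, LS_Staff briefing=10, LS_Rehearsal=18) = 10; LS_AV setup = 10−5 = 5
Slack_AV setup = LS_AV setup − ES_AV setup = 5 − 0 = 5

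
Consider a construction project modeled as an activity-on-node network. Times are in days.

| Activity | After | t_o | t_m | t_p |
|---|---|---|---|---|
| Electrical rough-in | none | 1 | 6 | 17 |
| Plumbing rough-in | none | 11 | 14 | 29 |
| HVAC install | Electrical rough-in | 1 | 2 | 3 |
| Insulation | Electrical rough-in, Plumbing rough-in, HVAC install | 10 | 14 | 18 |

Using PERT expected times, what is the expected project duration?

30 days

te_Electrical rough-in = (1 + 4·6 + 17)/6 = 42/6 = 7
te_Plumbing rough-in = (11 + 4·14 + 29)/6 = 96/6 = 16
te_HVAC install = (1 + 4·2 + 3)/6 = 12/6 = 2
te_Insulation = (10 + 4·14 + 18)/6 = 84/6 = 14

Forward pass:
ES_Electrical rough-in = 0; EF_Electrical rough-in = 7
ES_Plumbing rough-in = 0; EF_Plumbing rough-in = 16
ES_HVAC install = 7; EF_HVAC install = 7+2 = 9
ES_Insulation = max(EF_Electrical rough-in=7, EF_Plumbing rough-in=16, EF_HVAC install=9) = 16; EF_Insulation = 16+14 = 30
Expected project duration μ = 30 days. Critical path: Plumbing rough-in → Insulation.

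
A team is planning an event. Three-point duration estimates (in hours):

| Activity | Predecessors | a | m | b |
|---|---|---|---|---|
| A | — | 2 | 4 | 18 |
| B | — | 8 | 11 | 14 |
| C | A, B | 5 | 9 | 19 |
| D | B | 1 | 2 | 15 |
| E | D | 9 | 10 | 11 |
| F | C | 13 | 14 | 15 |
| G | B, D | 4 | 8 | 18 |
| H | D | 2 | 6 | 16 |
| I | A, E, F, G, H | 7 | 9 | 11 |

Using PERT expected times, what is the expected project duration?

44 hours

te_A = (2 + 4·4 + 18)/6 = 36/6 = 6
te_B = (8 + 4·11 + 14)/6 = 66/6 = 11
te_C = (5 + 4·9 + 19)/6 = 60/6 = 10
te_D = (1 + 4·2 + 15)/6 = 24/6 = 4
te_E = (9 + 4·10 + 11)/6 = 60/6 = 10
te_F = (13 + 4·14 + 15)/6 = 84/6 = 14
te_G = (4 + 4·8 + 18)/6 = 54/6 = 9
te_H = (2 + 4·6 + 16)/6 = 42/6 = 7
te_I = (7 + 4·9 + 11)/6 = 54/6 = 9

Forward pass:
ES_A = 0; EF_A = 6
ES_B = 0; EF_B = 11
ES_C = max(EF_A=6, EF_B=11) = 11; EF_C = 11+10 = 21
ES_D = 11; EF_D = 11+4 = 15
ES_E = 15; EF_E = 15+10 = 25
ES_F = 21; EF_F = 21+14 = 35
ES_G = max(EF_B=11, EF_D=15) = 15; EF_G = 15+9 = 24
ES_H = 15; EF_H = 15+7 = 22
ES_I = max(EF_A=6, EF_E=25, EF_F=35, EF_G=24, EF_H=22) = 35; EF_I = 35+9 = 44
Expected project duration μ = 44 hours. Critical path: B → C → F → I.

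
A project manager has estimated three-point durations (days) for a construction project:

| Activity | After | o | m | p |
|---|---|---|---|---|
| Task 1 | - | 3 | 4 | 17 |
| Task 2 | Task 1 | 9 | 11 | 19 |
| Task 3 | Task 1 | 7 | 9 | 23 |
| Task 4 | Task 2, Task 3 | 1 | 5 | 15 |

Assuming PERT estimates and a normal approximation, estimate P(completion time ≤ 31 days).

0.971

te_Task 1 = (3 + 4·4 + 17)/6 = 36/6 = 6; σ²_Task 1 = ((17−3)/6)² = 5.444
te_Task 2 = (9 + 4·11 + 19)/6 = 72/6 = 12; σ²_Task 2 = ((19−9)/6)² = 2.778
te_Task 3 = (7 + 4·9 + 23)/6 = 66/6 = 11; σ²_Task 3 = ((23−7)/6)² = 7.111
te_Task 4 = (1 + 4·5 + 15)/6 = 36/6 = 6; σ²_Task 4 = ((15−1)/6)² = 5.444

Forward pass:
ES_Task 1 = 0; EF_Task 1 = 6
ES_Task 2 = 6; EF_Task 2 = 6+12 = 18
ES_Task 3 = 6; EF_Task 3 = 6+11 = 17
ES_Task 4 = max(EF_Task 2=18, EF_Task 3=17) = 18; EF_Task 4 = 18+6 = 24
Expected project duration μ = 24 days. Critical path: Task 1 → Task 2 → Task 4.

Variance along critical path = 5.444 + 2.778 + 5.444 = 13.667; σ = √13.667 = 3.697 days.
Z = (31 − 24) / 3.697 = 1.894
P(T ≤ 31) = Φ(1.894) ≈ 0.971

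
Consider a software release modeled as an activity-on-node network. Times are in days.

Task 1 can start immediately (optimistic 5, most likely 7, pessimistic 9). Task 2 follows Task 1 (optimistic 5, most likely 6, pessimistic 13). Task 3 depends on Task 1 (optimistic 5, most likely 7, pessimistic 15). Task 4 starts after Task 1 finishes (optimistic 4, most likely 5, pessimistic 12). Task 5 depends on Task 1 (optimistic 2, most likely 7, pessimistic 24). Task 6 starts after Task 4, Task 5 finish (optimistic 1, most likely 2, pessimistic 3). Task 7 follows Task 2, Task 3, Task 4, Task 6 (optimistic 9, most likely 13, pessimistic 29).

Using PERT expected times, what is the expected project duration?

te_Task 1 = (5 + 4·7 + 9)/6 = 42/6 = 7
te_Task 2 = (5 + 4·6 + 13)/6 = 42/6 = 7
te_Task 3 = (5 + 4·7 + 15)/6 = 48/6 = 8
te_Task 4 = (4 + 4·5 + 12)/6 = 36/6 = 6
te_Task 5 = (2 + 4·7 + 24)/6 = 54/6 = 9
te_Task 6 = (1 + 4·2 + 3)/6 = 12/6 = 2
te_Task 7 = (9 + 4·13 + 29)/6 = 90/6 = 15

Forward pass:
ES_Task 1 = 0; EF_Task 1 = 7
ES_Task 2 = 7; EF_Task 2 = 7+7 = 14
ES_Task 3 = 7; EF_Task 3 = 7+8 = 15
ES_Task 4 = 7; EF_Task 4 = 7+6 = 13
ES_Task 5 = 7; EF_Task 5 = 7+9 = 16
ES_Task 6 = max(EF_Task 4=13, EF_Task 5=16) = 16; EF_Task 6 = 16+2 = 18
ES_Task 7 = max(EF_Task 2=14, EF_Task 3=15, EF_Task 4=13, EF_Task 6=18) = 18; EF_Task 7 = 18+15 = 33
Expected project duration μ = 33 days. Critical path: Task 1 → Task 5 → Task 6 → Task 7.

33 days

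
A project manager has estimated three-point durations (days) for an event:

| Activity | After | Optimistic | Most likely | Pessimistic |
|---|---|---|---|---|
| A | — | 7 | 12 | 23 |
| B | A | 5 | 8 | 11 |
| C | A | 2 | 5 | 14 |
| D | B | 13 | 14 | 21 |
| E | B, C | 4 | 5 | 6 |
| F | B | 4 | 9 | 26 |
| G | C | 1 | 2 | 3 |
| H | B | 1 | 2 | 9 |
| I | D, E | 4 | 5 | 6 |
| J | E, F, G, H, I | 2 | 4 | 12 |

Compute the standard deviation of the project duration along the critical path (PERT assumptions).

te_A = (7 + 4·12 + 23)/6 = 78/6 = 13; σ²_A = ((23−7)/6)² = 7.111
te_B = (5 + 4·8 + 11)/6 = 48/6 = 8; σ²_B = ((11−5)/6)² = 1.000
te_C = (2 + 4·5 + 14)/6 = 36/6 = 6; σ²_C = ((14−2)/6)² = 4.000
te_D = (13 + 4·14 + 21)/6 = 90/6 = 15; σ²_D = ((21−13)/6)² = 1.778
te_E = (4 + 4·5 + 6)/6 = 30/6 = 5; σ²_E = ((6−4)/6)² = 0.111
te_F = (4 + 4·9 + 26)/6 = 66/6 = 11; σ²_F = ((26−4)/6)² = 13.444
te_G = (1 + 4·2 + 3)/6 = 12/6 = 2; σ²_G = ((3−1)/6)² = 0.111
te_H = (1 + 4·2 + 9)/6 = 18/6 = 3; σ²_H = ((9−1)/6)² = 1.778
te_I = (4 + 4·5 + 6)/6 = 30/6 = 5; σ²_I = ((6−4)/6)² = 0.111
te_J = (2 + 4·4 + 12)/6 = 30/6 = 5; σ²_J = ((12−2)/6)² = 2.778

Forward pass:
ES_A = 0; EF_A = 13
ES_B = 13; EF_B = 13+8 = 21
ES_C = 13; EF_C = 13+6 = 19
ES_D = 21; EF_D = 21+15 = 36
ES_E = max(EF_B=21, EF_C=19) = 21; EF_E = 21+5 = 26
ES_F = 21; EF_F = 21+11 = 32
ES_G = 19; EF_G = 19+2 = 21
ES_H = 21; EF_H = 21+3 = 24
ES_I = max(EF_D=36, EF_E=26) = 36; EF_I = 36+5 = 41
ES_J = max(EF_E=26, EF_F=32, EF_G=21, EF_H=24, EF_I=41) = 41; EF_J = 41+5 = 46
Expected project duration μ = 46 days. Critical path: A → B → D → I → J.

Variance along critical path = 7.111 + 1.000 + 1.778 + 0.111 + 2.778 = 12.778
σ = √12.778 = 3.575 days

3.57 days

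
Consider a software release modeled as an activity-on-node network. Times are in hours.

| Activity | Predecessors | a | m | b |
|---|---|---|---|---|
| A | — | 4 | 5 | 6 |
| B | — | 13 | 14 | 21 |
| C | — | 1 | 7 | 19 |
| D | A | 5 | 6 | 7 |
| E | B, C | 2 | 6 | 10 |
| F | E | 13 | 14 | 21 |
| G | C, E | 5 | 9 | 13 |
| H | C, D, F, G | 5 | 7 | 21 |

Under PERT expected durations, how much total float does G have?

te_A = (4 + 4·5 + 6)/6 = 30/6 = 5
te_B = (13 + 4·14 + 21)/6 = 90/6 = 15
te_C = (1 + 4·7 + 19)/6 = 48/6 = 8
te_D = (5 + 4·6 + 7)/6 = 36/6 = 6
te_E = (2 + 4·6 + 10)/6 = 36/6 = 6
te_F = (13 + 4·14 + 21)/6 = 90/6 = 15
te_G = (5 + 4·9 + 13)/6 = 54/6 = 9
te_H = (5 + 4·7 + 21)/6 = 54/6 = 9

Forward pass:
ES_A = 0; EF_A = 5
ES_B = 0; EF_B = 15
ES_C = 0; EF_C = 8
ES_D = 5; EF_D = 5+6 = 11
ES_E = max(EF_B=15, EF_C=8) = 15; EF_E = 15+6 = 21
ES_F = 21; EF_F = 21+15 = 36
ES_G = max(EF_C=8, EF_E=21) = 21; EF_G = 21+9 = 30
ES_H = max(EF_C=8, EF_D=11, EF_F=36, EF_G=30) = 36; EF_H = 36+9 = 45
Expected project duration μ = 45 hours. Critical path: B → E → F → H.

Backward pass:
LF_H = 45; LS_H = 45−9 = 36
LF_G = LS_H = 36; LS_G = 36−9 = 27
LF_F = LS_H = 36; LS_F = 36−15 = 21
LF_E = min(LS_F=21, LS_G=27) = 21; LS_E = 21−6 = 15
LF_D = LS_H = 36; LS_D = 36−6 = 30
LF_C = min(LS_E=15, LS_G=27, LS_H=36) = 15; LS_C = 15−8 = 7
LF_B = LS_E = 15; LS_B = 15−15 = 0
LF_A = LS_D = 30; LS_A = 30−5 = 25
Slack_G = LS_G − ES_G = 27 − 21 = 6

6 hours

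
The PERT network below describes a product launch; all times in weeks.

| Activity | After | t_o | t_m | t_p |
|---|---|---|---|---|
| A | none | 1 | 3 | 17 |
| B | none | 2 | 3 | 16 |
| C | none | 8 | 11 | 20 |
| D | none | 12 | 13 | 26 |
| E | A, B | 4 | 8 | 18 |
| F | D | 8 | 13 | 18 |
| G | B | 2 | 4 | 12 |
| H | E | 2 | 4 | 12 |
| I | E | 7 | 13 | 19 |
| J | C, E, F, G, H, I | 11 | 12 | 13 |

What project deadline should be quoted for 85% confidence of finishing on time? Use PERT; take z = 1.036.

43.0 weeks

te_A = (1 + 4·3 + 17)/6 = 30/6 = 5; σ²_A = ((17−1)/6)² = 7.111
te_B = (2 + 4·3 + 16)/6 = 30/6 = 5; σ²_B = ((16−2)/6)² = 5.444
te_C = (8 + 4·11 + 20)/6 = 72/6 = 12; σ²_C = ((20−8)/6)² = 4.000
te_D = (12 + 4·13 + 26)/6 = 90/6 = 15; σ²_D = ((26−12)/6)² = 5.444
te_E = (4 + 4·8 + 18)/6 = 54/6 = 9; σ²_E = ((18−4)/6)² = 5.444
te_F = (8 + 4·13 + 18)/6 = 78/6 = 13; σ²_F = ((18−8)/6)² = 2.778
te_G = (2 + 4·4 + 12)/6 = 30/6 = 5; σ²_G = ((12−2)/6)² = 2.778
te_H = (2 + 4·4 + 12)/6 = 30/6 = 5; σ²_H = ((12−2)/6)² = 2.778
te_I = (7 + 4·13 + 19)/6 = 78/6 = 13; σ²_I = ((19−7)/6)² = 4.000
te_J = (11 + 4·12 + 13)/6 = 72/6 = 12; σ²_J = ((13−11)/6)² = 0.111

Forward pass:
ES_A = 0; EF_A = 5
ES_B = 0; EF_B = 5
ES_C = 0; EF_C = 12
ES_D = 0; EF_D = 15
ES_E = max(EF_A=5, EF_B=5) = 5; EF_E = 5+9 = 14
ES_F = 15; EF_F = 15+13 = 28
ES_G = 5; EF_G = 5+5 = 10
ES_H = 14; EF_H = 14+5 = 19
ES_I = 14; EF_I = 14+13 = 27
ES_J = max(EF_C=12, EF_E=14, EF_F=28, EF_G=10, EF_H=19, EF_I=27) = 28; EF_J = 28+12 = 40
Expected project duration μ = 40 weeks. Critical path: D → F → J.

Variance along critical path = 5.444 + 2.778 + 0.111 = 8.333; σ = 2.887 weeks.
D = μ + z·σ = 40 + 1.036·2.887 = 43.0 weeks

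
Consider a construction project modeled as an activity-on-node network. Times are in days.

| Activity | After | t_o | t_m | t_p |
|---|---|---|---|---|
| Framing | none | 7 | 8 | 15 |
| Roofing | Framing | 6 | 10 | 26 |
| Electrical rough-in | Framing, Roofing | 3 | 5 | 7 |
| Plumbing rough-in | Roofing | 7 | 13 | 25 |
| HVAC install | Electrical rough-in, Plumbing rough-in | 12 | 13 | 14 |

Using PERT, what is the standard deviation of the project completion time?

4.69 days

te_Framing = (7 + 4·8 + 15)/6 = 54/6 = 9; σ²_Framing = ((15−7)/6)² = 1.778
te_Roofing = (6 + 4·10 + 26)/6 = 72/6 = 12; σ²_Roofing = ((26−6)/6)² = 11.111
te_Electrical rough-in = (3 + 4·5 + 7)/6 = 30/6 = 5; σ²_Electrical rough-in = ((7−3)/6)² = 0.444
te_Plumbing rough-in = (7 + 4·13 + 25)/6 = 84/6 = 14; σ²_Plumbing rough-in = ((25−7)/6)² = 9.000
te_HVAC install = (12 + 4·13 + 14)/6 = 78/6 = 13; σ²_HVAC install = ((14−12)/6)² = 0.111

Forward pass:
ES_Framing = 0; EF_Framing = 9
ES_Roofing = 9; EF_Roofing = 9+12 = 21
ES_Electrical rough-in = max(EF_Framing=9, EF_Roofing=21) = 21; EF_Electrical rough-in = 21+5 = 26
ES_Plumbing rough-in = 21; EF_Plumbing rough-in = 21+14 = 35
ES_HVAC install = max(EF_Electrical rough-in=26, EF_Plumbing rough-in=35) = 35; EF_HVAC install = 35+13 = 48
Expected project duration μ = 48 days. Critical path: Framing → Roofing → Plumbing rough-in → HVAC install.

Variance along critical path = 1.778 + 11.111 + 9.000 + 0.111 = 22.000
σ = √22.000 = 4.690 days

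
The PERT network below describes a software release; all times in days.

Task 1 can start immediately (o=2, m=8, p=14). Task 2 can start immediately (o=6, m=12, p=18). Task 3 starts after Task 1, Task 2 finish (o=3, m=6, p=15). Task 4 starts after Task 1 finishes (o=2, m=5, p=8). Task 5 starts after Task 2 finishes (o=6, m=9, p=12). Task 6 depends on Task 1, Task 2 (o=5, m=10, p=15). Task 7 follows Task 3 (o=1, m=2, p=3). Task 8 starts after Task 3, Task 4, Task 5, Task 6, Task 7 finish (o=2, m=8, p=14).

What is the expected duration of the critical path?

te_Task 1 = (2 + 4·8 + 14)/6 = 48/6 = 8
te_Task 2 = (6 + 4·12 + 18)/6 = 72/6 = 12
te_Task 3 = (3 + 4·6 + 15)/6 = 42/6 = 7
te_Task 4 = (2 + 4·5 + 8)/6 = 30/6 = 5
te_Task 5 = (6 + 4·9 + 12)/6 = 54/6 = 9
te_Task 6 = (5 + 4·10 + 15)/6 = 60/6 = 10
te_Task 7 = (1 + 4·2 + 3)/6 = 12/6 = 2
te_Task 8 = (2 + 4·8 + 14)/6 = 48/6 = 8

Forward pass:
ES_Task 1 = 0; EF_Task 1 = 8
ES_Task 2 = 0; EF_Task 2 = 12
ES_Task 3 = max(EF_Task 1=8, EF_Task 2=12) = 12; EF_Task 3 = 12+7 = 19
ES_Task 4 = 8; EF_Task 4 = 8+5 = 13
ES_Task 5 = 12; EF_Task 5 = 12+9 = 21
ES_Task 6 = max(EF_Task 1=8, EF_Task 2=12) = 12; EF_Task 6 = 12+10 = 22
ES_Task 7 = 19; EF_Task 7 = 19+2 = 21
ES_Task 8 = max(EF_Task 3=19, EF_Task 4=13, EF_Task 5=21, EF_Task 6=22, EF_Task 7=21) = 22; EF_Task 8 = 22+8 = 30
Expected project duration μ = 30 days. Critical path: Task 2 → Task 6 → Task 8.

30 days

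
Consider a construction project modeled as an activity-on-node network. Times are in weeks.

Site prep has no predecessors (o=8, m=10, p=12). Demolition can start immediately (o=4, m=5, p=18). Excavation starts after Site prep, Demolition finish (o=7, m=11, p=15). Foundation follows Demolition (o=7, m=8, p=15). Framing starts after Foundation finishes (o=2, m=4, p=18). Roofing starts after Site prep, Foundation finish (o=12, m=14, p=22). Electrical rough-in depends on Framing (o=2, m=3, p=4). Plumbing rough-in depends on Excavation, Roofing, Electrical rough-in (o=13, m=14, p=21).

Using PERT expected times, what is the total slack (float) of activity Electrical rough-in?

6 weeks

te_Site prep = (8 + 4·10 + 12)/6 = 60/6 = 10
te_Demolition = (4 + 4·5 + 18)/6 = 42/6 = 7
te_Excavation = (7 + 4·11 + 15)/6 = 66/6 = 11
te_Foundation = (7 + 4·8 + 15)/6 = 54/6 = 9
te_Framing = (2 + 4·4 + 18)/6 = 36/6 = 6
te_Roofing = (12 + 4·14 + 22)/6 = 90/6 = 15
te_Electrical rough-in = (2 + 4·3 + 4)/6 = 18/6 = 3
te_Plumbing rough-in = (13 + 4·14 + 21)/6 = 90/6 = 15

Forward pass:
ES_Site prep = 0; EF_Site prep = 10
ES_Demolition = 0; EF_Demolition = 7
ES_Excavation = max(EF_Site prep=10, EF_Demolition=7) = 10; EF_Excavation = 10+11 = 21
ES_Foundation = 7; EF_Foundation = 7+9 = 16
ES_Framing = 16; EF_Framing = 16+6 = 22
ES_Roofing = max(EF_Site prep=10, EF_Foundation=16) = 16; EF_Roofing = 16+15 = 31
ES_Electrical rough-in = 22; EF_Electrical rough-in = 22+3 = 25
ES_Plumbing rough-in = max(EF_Excavation=21, EF_Roofing=31, EF_Electrical rough-in=25) = 31; EF_Plumbing rough-in = 31+15 = 46
Expected project duration μ = 46 weeks. Critical path: Demolition → Foundation → Roofing → Plumbing rough-in.

Backward pass:
LF_Plumbing rough-in = 46; LS_Plumbing rough-in = 46−15 = 31
LF_Electrical rough-in = LS_Plumbing rough-in = 31; LS_Electrical rough-in = 31−3 = 28
LF_Roofing = LS_Plumbing rough-in = 31; LS_Roofing = 31−15 = 16
LF_Framing = LS_Electrical rough-in = 28; LS_Framing = 28−6 = 22
LF_Foundation = min(LS_Framing=22, LS_Roofing=16) = 16; LS_Foundation = 16−9 = 7
LF_Excavation = LS_Plumbing rough-in = 31; LS_Excavation = 31−11 = 20
LF_Demolition = min(LS_Excavation=20, LS_Foundation=7) = 7; LS_Demolition = 7−7 = 0
LF_Site prep = min(LS_Excavation=20, LS_Roofing=16) = 16; LS_Site prep = 16−10 = 6
Slack_Electrical rough-in = LS_Electrical rough-in − ES_Electrical rough-in = 28 − 22 = 6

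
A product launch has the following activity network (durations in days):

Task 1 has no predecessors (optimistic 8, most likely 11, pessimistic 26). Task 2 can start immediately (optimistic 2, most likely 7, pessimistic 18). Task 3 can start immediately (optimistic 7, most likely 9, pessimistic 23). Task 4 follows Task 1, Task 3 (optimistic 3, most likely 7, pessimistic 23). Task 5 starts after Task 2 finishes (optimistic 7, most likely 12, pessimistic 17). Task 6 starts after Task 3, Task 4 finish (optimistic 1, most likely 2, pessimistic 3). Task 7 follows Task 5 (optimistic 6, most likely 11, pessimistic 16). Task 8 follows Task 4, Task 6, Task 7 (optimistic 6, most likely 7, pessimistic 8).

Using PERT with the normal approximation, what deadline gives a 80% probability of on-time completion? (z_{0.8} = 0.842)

41.0 days

te_Task 1 = (8 + 4·11 + 26)/6 = 78/6 = 13; σ²_Task 1 = ((26−8)/6)² = 9.000
te_Task 2 = (2 + 4·7 + 18)/6 = 48/6 = 8; σ²_Task 2 = ((18−2)/6)² = 7.111
te_Task 3 = (7 + 4·9 + 23)/6 = 66/6 = 11; σ²_Task 3 = ((23−7)/6)² = 7.111
te_Task 4 = (3 + 4·7 + 23)/6 = 54/6 = 9; σ²_Task 4 = ((23−3)/6)² = 11.111
te_Task 5 = (7 + 4·12 + 17)/6 = 72/6 = 12; σ²_Task 5 = ((17−7)/6)² = 2.778
te_Task 6 = (1 + 4·2 + 3)/6 = 12/6 = 2; σ²_Task 6 = ((3−1)/6)² = 0.111
te_Task 7 = (6 + 4·11 + 16)/6 = 66/6 = 11; σ²_Task 7 = ((16−6)/6)² = 2.778
te_Task 8 = (6 + 4·7 + 8)/6 = 42/6 = 7; σ²_Task 8 = ((8−6)/6)² = 0.111

Forward pass:
ES_Task 1 = 0; EF_Task 1 = 13
ES_Task 2 = 0; EF_Task 2 = 8
ES_Task 3 = 0; EF_Task 3 = 11
ES_Task 4 = max(EF_Task 1=13, EF_Task 3=11) = 13; EF_Task 4 = 13+9 = 22
ES_Task 5 = 8; EF_Task 5 = 8+12 = 20
ES_Task 6 = max(EF_Task 3=11, EF_Task 4=22) = 22; EF_Task 6 = 22+2 = 24
ES_Task 7 = 20; EF_Task 7 = 20+11 = 31
ES_Task 8 = max(EF_Task 4=22, EF_Task 6=24, EF_Task 7=31) = 31; EF_Task 8 = 31+7 = 38
Expected project duration μ = 38 days. Critical path: Task 2 → Task 5 → Task 7 → Task 8.

Variance along critical path = 7.111 + 2.778 + 2.778 + 0.111 = 12.778; σ = 3.575 days.
D = μ + z·σ = 38 + 0.842·3.575 = 41.0 days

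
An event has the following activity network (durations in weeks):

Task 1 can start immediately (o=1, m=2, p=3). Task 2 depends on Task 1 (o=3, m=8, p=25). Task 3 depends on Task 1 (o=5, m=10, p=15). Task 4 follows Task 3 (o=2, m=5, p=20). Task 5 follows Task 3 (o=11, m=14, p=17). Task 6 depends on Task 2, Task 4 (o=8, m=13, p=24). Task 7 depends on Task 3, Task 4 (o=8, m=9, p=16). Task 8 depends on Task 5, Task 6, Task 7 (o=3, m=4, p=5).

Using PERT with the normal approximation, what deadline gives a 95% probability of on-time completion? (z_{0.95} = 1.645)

44.2 weeks

te_Task 1 = (1 + 4·2 + 3)/6 = 12/6 = 2; σ²_Task 1 = ((3−1)/6)² = 0.111
te_Task 2 = (3 + 4·8 + 25)/6 = 60/6 = 10; σ²_Task 2 = ((25−3)/6)² = 13.444
te_Task 3 = (5 + 4·10 + 15)/6 = 60/6 = 10; σ²_Task 3 = ((15−5)/6)² = 2.778
te_Task 4 = (2 + 4·5 + 20)/6 = 42/6 = 7; σ²_Task 4 = ((20−2)/6)² = 9.000
te_Task 5 = (11 + 4·14 + 17)/6 = 84/6 = 14; σ²_Task 5 = ((17−11)/6)² = 1.000
te_Task 6 = (8 + 4·13 + 24)/6 = 84/6 = 14; σ²_Task 6 = ((24−8)/6)² = 7.111
te_Task 7 = (8 + 4·9 + 16)/6 = 60/6 = 10; σ²_Task 7 = ((16−8)/6)² = 1.778
te_Task 8 = (3 + 4·4 + 5)/6 = 24/6 = 4; σ²_Task 8 = ((5−3)/6)² = 0.111

Forward pass:
ES_Task 1 = 0; EF_Task 1 = 2
ES_Task 2 = 2; EF_Task 2 = 2+10 = 12
ES_Task 3 = 2; EF_Task 3 = 2+10 = 12
ES_Task 4 = 12; EF_Task 4 = 12+7 = 19
ES_Task 5 = 12; EF_Task 5 = 12+14 = 26
ES_Task 6 = max(EF_Task 2=12, EF_Task 4=19) = 19; EF_Task 6 = 19+14 = 33
ES_Task 7 = max(EF_Task 3=12, EF_Task 4=19) = 19; EF_Task 7 = 19+10 = 29
ES_Task 8 = max(EF_Task 5=26, EF_Task 6=33, EF_Task 7=29) = 33; EF_Task 8 = 33+4 = 37
Expected project duration μ = 37 weeks. Critical path: Task 1 → Task 3 → Task 4 → Task 6 → Task 8.

Variance along critical path = 0.111 + 2.778 + 9.000 + 7.111 + 0.111 = 19.111; σ = 4.372 weeks.
D = μ + z·σ = 37 + 1.645·4.372 = 44.2 weeks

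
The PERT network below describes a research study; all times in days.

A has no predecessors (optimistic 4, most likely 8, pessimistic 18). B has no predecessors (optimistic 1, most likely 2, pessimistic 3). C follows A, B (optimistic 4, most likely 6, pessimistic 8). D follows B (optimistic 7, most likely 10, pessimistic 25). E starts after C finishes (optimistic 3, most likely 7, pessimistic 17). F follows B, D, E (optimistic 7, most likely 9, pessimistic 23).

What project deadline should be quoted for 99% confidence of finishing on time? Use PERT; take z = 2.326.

44.0 days

te_A = (4 + 4·8 + 18)/6 = 54/6 = 9; σ²_A = ((18−4)/6)² = 5.444
te_B = (1 + 4·2 + 3)/6 = 12/6 = 2; σ²_B = ((3−1)/6)² = 0.111
te_C = (4 + 4·6 + 8)/6 = 36/6 = 6; σ²_C = ((8−4)/6)² = 0.444
te_D = (7 + 4·10 + 25)/6 = 72/6 = 12; σ²_D = ((25−7)/6)² = 9.000
te_E = (3 + 4·7 + 17)/6 = 48/6 = 8; σ²_E = ((17−3)/6)² = 5.444
te_F = (7 + 4·9 + 23)/6 = 66/6 = 11; σ²_F = ((23−7)/6)² = 7.111

Forward pass:
ES_A = 0; EF_A = 9
ES_B = 0; EF_B = 2
ES_C = max(EF_A=9, EF_B=2) = 9; EF_C = 9+6 = 15
ES_D = 2; EF_D = 2+12 = 14
ES_E = 15; EF_E = 15+8 = 23
ES_F = max(EF_B=2, EF_D=14, EF_E=23) = 23; EF_F = 23+11 = 34
Expected project duration μ = 34 days. Critical path: A → C → E → F.

Variance along critical path = 5.444 + 0.444 + 5.444 + 7.111 = 18.444; σ = 4.295 days.
D = μ + z·σ = 34 + 2.326·4.295 = 44.0 days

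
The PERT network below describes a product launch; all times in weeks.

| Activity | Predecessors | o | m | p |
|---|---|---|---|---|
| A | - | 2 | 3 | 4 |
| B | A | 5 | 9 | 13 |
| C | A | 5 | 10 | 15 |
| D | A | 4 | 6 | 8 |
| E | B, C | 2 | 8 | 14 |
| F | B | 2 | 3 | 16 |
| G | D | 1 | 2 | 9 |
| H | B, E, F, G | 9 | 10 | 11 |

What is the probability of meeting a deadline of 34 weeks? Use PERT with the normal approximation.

te_A = (2 + 4·3 + 4)/6 = 18/6 = 3; σ²_A = ((4−2)/6)² = 0.111
te_B = (5 + 4·9 + 13)/6 = 54/6 = 9; σ²_B = ((13−5)/6)² = 1.778
te_C = (5 + 4·10 + 15)/6 = 60/6 = 10; σ²_C = ((15−5)/6)² = 2.778
te_D = (4 + 4·6 + 8)/6 = 36/6 = 6; σ²_D = ((8−4)/6)² = 0.444
te_E = (2 + 4·8 + 14)/6 = 48/6 = 8; σ²_E = ((14−2)/6)² = 4.000
te_F = (2 + 4·3 + 16)/6 = 30/6 = 5; σ²_F = ((16−2)/6)² = 5.444
te_G = (1 + 4·2 + 9)/6 = 18/6 = 3; σ²_G = ((9−1)/6)² = 1.778
te_H = (9 + 4·10 + 11)/6 = 60/6 = 10; σ²_H = ((11−9)/6)² = 0.111

Forward pass:
ES_A = 0; EF_A = 3
ES_B = 3; EF_B = 3+9 = 12
ES_C = 3; EF_C = 3+10 = 13
ES_D = 3; EF_D = 3+6 = 9
ES_E = max(EF_B=12, EF_C=13) = 13; EF_E = 13+8 = 21
ES_F = 12; EF_F = 12+5 = 17
ES_G = 9; EF_G = 9+3 = 12
ES_H = max(EF_B=12, EF_E=21, EF_F=17, EF_G=12) = 21; EF_H = 21+10 = 31
Expected project duration μ = 31 weeks. Critical path: A → C → E → H.

Variance along critical path = 0.111 + 2.778 + 4.000 + 0.111 = 7.000; σ = √7.000 = 2.646 weeks.
Z = (34 − 31) / 2.646 = 1.134
P(T ≤ 34) = Φ(1.134) ≈ 0.872

0.872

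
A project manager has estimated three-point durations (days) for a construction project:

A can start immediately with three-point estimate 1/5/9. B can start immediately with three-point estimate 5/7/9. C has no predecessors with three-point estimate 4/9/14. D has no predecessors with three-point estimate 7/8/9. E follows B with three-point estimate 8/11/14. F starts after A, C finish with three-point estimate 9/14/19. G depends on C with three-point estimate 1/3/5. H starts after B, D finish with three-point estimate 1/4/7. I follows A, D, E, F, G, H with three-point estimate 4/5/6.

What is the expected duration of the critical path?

28 days

te_A = (1 + 4·5 + 9)/6 = 30/6 = 5
te_B = (5 + 4·7 + 9)/6 = 42/6 = 7
te_C = (4 + 4·9 + 14)/6 = 54/6 = 9
te_D = (7 + 4·8 + 9)/6 = 48/6 = 8
te_E = (8 + 4·11 + 14)/6 = 66/6 = 11
te_F = (9 + 4·14 + 19)/6 = 84/6 = 14
te_G = (1 + 4·3 + 5)/6 = 18/6 = 3
te_H = (1 + 4·4 + 7)/6 = 24/6 = 4
te_I = (4 + 4·5 + 6)/6 = 30/6 = 5

Forward pass:
ES_A = 0; EF_A = 5
ES_B = 0; EF_B = 7
ES_C = 0; EF_C = 9
ES_D = 0; EF_D = 8
ES_E = 7; EF_E = 7+11 = 18
ES_F = max(EF_A=5, EF_C=9) = 9; EF_F = 9+14 = 23
ES_G = 9; EF_G = 9+3 = 12
ES_H = max(EF_B=7, EF_D=8) = 8; EF_H = 8+4 = 12
ES_I = max(EF_A=5, EF_D=8, EF_E=18, EF_F=23, EF_G=12, EF_H=12) = 23; EF_I = 23+5 = 28
Expected project duration μ = 28 days. Critical path: C → F → I.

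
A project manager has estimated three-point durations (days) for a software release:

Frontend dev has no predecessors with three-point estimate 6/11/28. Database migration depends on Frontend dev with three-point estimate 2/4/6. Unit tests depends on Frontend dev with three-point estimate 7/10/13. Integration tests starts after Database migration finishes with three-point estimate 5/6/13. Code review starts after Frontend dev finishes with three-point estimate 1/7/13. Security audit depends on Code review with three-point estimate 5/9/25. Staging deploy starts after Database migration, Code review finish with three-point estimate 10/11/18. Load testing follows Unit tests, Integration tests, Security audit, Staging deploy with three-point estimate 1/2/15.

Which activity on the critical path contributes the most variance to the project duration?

te_Frontend dev = (6 + 4·11 + 28)/6 = 78/6 = 13; σ²_Frontend dev = ((28−6)/6)² = 13.444
te_Database migration = (2 + 4·4 + 6)/6 = 24/6 = 4; σ²_Database migration = ((6−2)/6)² = 0.444
te_Unit tests = (7 + 4·10 + 13)/6 = 60/6 = 10; σ²_Unit tests = ((13−7)/6)² = 1.000
te_Integration tests = (5 + 4·6 + 13)/6 = 42/6 = 7; σ²_Integration tests = ((13−5)/6)² = 1.778
te_Code review = (1 + 4·7 + 13)/6 = 42/6 = 7; σ²_Code review = ((13−1)/6)² = 4.000
te_Security audit = (5 + 4·9 + 25)/6 = 66/6 = 11; σ²_Security audit = ((25−5)/6)² = 11.111
te_Staging deploy = (10 + 4·11 + 18)/6 = 72/6 = 12; σ²_Staging deploy = ((18−10)/6)² = 1.778
te_Load testing = (1 + 4·2 + 15)/6 = 24/6 = 4; σ²_Load testing = ((15−1)/6)² = 5.444

Forward pass:
ES_Frontend dev = 0; EF_Frontend dev = 13
ES_Database migration = 13; EF_Database migration = 13+4 = 17
ES_Unit tests = 13; EF_Unit tests = 13+10 = 23
ES_Integration tests = 17; EF_Integration tests = 17+7 = 24
ES_Code review = 13; EF_Code review = 13+7 = 20
ES_Security audit = 20; EF_Security audit = 20+11 = 31
ES_Staging deploy = max(EF_Database migration=17, EF_Code review=20) = 20; EF_Staging deploy = 20+12 = 32
ES_Load testing = max(EF_Unit tests=23, EF_Integration tests=24, EF_Security audit=31, EF_Staging deploy=32) = 32; EF_Load testing = 32+4 = 36
Expected project duration μ = 36 days. Critical path: Frontend dev → Code review → Staging deploy → Load testing.

Variances on critical path: σ²_Frontend dev=13.444, σ²_Code review=4.000, σ²_Staging deploy=1.778, σ²_Load testing=5.444.
Largest is σ²_Frontend dev = 13.444.

Frontend dev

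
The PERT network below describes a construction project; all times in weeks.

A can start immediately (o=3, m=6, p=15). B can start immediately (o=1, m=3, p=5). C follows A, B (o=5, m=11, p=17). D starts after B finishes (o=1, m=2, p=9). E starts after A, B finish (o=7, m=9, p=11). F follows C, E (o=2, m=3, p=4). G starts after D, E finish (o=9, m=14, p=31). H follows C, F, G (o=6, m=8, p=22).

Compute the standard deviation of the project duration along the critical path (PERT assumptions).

te_A = (3 + 4·6 + 15)/6 = 42/6 = 7; σ²_A = ((15−3)/6)² = 4.000
te_B = (1 + 4·3 + 5)/6 = 18/6 = 3; σ²_B = ((5−1)/6)² = 0.444
te_C = (5 + 4·11 + 17)/6 = 66/6 = 11; σ²_C = ((17−5)/6)² = 4.000
te_D = (1 + 4·2 + 9)/6 = 18/6 = 3; σ²_D = ((9−1)/6)² = 1.778
te_E = (7 + 4·9 + 11)/6 = 54/6 = 9; σ²_E = ((11−7)/6)² = 0.444
te_F = (2 + 4·3 + 4)/6 = 18/6 = 3; σ²_F = ((4−2)/6)² = 0.111
te_G = (9 + 4·14 + 31)/6 = 96/6 = 16; σ²_G = ((31−9)/6)² = 13.444
te_H = (6 + 4·8 + 22)/6 = 60/6 = 10; σ²_H = ((22−6)/6)² = 7.111

Forward pass:
ES_A = 0; EF_A = 7
ES_B = 0; EF_B = 3
ES_C = max(EF_A=7, EF_B=3) = 7; EF_C = 7+11 = 18
ES_D = 3; EF_D = 3+3 = 6
ES_E = max(EF_A=7, EF_B=3) = 7; EF_E = 7+9 = 16
ES_F = max(EF_C=18, EF_E=16) = 18; EF_F = 18+3 = 21
ES_G = max(EF_D=6, EF_E=16) = 16; EF_G = 16+16 = 32
ES_H = max(EF_C=18, EF_F=21, EF_G=32) = 32; EF_H = 32+10 = 42
Expected project duration μ = 42 weeks. Critical path: A → E → G → H.

Variance along critical path = 4.000 + 0.444 + 13.444 + 7.111 = 25.000
σ = √25.000 = 5.000 weeks

5.00 weeks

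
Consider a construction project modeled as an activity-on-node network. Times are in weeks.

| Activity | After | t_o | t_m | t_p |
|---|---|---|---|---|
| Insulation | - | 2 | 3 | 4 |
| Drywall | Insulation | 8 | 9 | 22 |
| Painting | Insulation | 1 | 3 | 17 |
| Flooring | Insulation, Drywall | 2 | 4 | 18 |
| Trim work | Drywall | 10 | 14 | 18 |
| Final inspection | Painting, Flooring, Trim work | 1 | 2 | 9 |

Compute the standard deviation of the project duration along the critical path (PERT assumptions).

te_Insulation = (2 + 4·3 + 4)/6 = 18/6 = 3; σ²_Insulation = ((4−2)/6)² = 0.111
te_Drywall = (8 + 4·9 + 22)/6 = 66/6 = 11; σ²_Drywall = ((22−8)/6)² = 5.444
te_Painting = (1 + 4·3 + 17)/6 = 30/6 = 5; σ²_Painting = ((17−1)/6)² = 7.111
te_Flooring = (2 + 4·4 + 18)/6 = 36/6 = 6; σ²_Flooring = ((18−2)/6)² = 7.111
te_Trim work = (10 + 4·14 + 18)/6 = 84/6 = 14; σ²_Trim work = ((18−10)/6)² = 1.778
te_Final inspection = (1 + 4·2 + 9)/6 = 18/6 = 3; σ²_Final inspection = ((9−1)/6)² = 1.778

Forward pass:
ES_Insulation = 0; EF_Insulation = 3
ES_Drywall = 3; EF_Drywall = 3+11 = 14
ES_Painting = 3; EF_Painting = 3+5 = 8
ES_Flooring = max(EF_Insulation=3, EF_Drywall=14) = 14; EF_Flooring = 14+6 = 20
ES_Trim work = 14; EF_Trim work = 14+14 = 28
ES_Final inspection = max(EF_Painting=8, EF_Flooring=20, EF_Trim work=28) = 28; EF_Final inspection = 28+3 = 31
Expected project duration μ = 31 weeks. Critical path: Insulation → Drywall → Trim work → Final inspection.

Variance along critical path = 0.111 + 5.444 + 1.778 + 1.778 = 9.111
σ = √9.111 = 3.018 weeks

3.02 weeks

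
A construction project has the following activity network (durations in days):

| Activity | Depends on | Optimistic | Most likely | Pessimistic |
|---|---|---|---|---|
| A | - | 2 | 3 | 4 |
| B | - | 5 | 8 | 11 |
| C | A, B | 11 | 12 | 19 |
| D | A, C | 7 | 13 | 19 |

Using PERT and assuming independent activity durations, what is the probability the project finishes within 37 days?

te_A = (2 + 4·3 + 4)/6 = 18/6 = 3; σ²_A = ((4−2)/6)² = 0.111
te_B = (5 + 4·8 + 11)/6 = 48/6 = 8; σ²_B = ((11−5)/6)² = 1.000
te_C = (11 + 4·12 + 19)/6 = 78/6 = 13; σ²_C = ((19−11)/6)² = 1.778
te_D = (7 + 4·13 + 19)/6 = 78/6 = 13; σ²_D = ((19−7)/6)² = 4.000

Forward pass:
ES_A = 0; EF_A = 3
ES_B = 0; EF_B = 8
ES_C = max(EF_A=3, EF_B=8) = 8; EF_C = 8+13 = 21
ES_D = max(EF_A=3, EF_C=21) = 21; EF_D = 21+13 = 34
Expected project duration μ = 34 days. Critical path: B → C → D.

Variance along critical path = 1.000 + 1.778 + 4.000 = 6.778; σ = √6.778 = 2.603 days.
Z = (37 − 34) / 2.603 = 1.152
P(T ≤ 37) = Φ(1.152) ≈ 0.875

0.875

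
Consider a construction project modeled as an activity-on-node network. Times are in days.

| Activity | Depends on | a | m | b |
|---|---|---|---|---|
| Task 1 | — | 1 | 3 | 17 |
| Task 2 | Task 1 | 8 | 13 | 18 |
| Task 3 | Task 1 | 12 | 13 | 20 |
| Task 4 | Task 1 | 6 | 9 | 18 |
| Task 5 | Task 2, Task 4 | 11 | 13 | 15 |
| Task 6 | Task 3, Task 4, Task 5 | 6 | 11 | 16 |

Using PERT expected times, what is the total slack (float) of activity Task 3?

te_Task 1 = (1 + 4·3 + 17)/6 = 30/6 = 5
te_Task 2 = (8 + 4·13 + 18)/6 = 78/6 = 13
te_Task 3 = (12 + 4·13 + 20)/6 = 84/6 = 14
te_Task 4 = (6 + 4·9 + 18)/6 = 60/6 = 10
te_Task 5 = (11 + 4·13 + 15)/6 = 78/6 = 13
te_Task 6 = (6 + 4·11 + 16)/6 = 66/6 = 11

Forward pass:
ES_Task 1 = 0; EF_Task 1 = 5
ES_Task 2 = 5; EF_Task 2 = 5+13 = 18
ES_Task 3 = 5; EF_Task 3 = 5+14 = 19
ES_Task 4 = 5; EF_Task 4 = 5+10 = 15
ES_Task 5 = max(EF_Task 2=18, EF_Task 4=15) = 18; EF_Task 5 = 18+13 = 31
ES_Task 6 = max(EF_Task 3=19, EF_Task 4=15, EF_Task 5=31) = 31; EF_Task 6 = 31+11 = 42
Expected project duration μ = 42 days. Critical path: Task 1 → Task 2 → Task 5 → Task 6.

Backward pass:
LF_Task 6 = 42; LS_Task 6 = 42−11 = 31
LF_Task 5 = LS_Task 6 = 31; LS_Task 5 = 31−13 = 18
LF_Task 4 = min(LS_Task 5=18, LS_Task 6=31) = 18; LS_Task 4 = 18−10 = 8
LF_Task 3 = LS_Task 6 = 31; LS_Task 3 = 31−14 = 17
LF_Task 2 = LS_Task 5 = 18; LS_Task 2 = 18−13 = 5
LF_Task 1 = min(LS_Task 2=5, LS_Task 3=17, LS_Task 4=8) = 5; LS_Task 1 = 5−5 = 0
Slack_Task 3 = LS_Task 3 − ES_Task 3 = 17 − 5 = 12

12 days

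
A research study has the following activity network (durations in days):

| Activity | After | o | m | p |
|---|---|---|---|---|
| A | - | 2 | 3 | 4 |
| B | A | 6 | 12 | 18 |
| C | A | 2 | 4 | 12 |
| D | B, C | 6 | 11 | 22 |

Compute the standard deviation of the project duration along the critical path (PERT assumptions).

te_A = (2 + 4·3 + 4)/6 = 18/6 = 3; σ²_A = ((4−2)/6)² = 0.111
te_B = (6 + 4·12 + 18)/6 = 72/6 = 12; σ²_B = ((18−6)/6)² = 4.000
te_C = (2 + 4·4 + 12)/6 = 30/6 = 5; σ²_C = ((12−2)/6)² = 2.778
te_D = (6 + 4·11 + 22)/6 = 72/6 = 12; σ²_D = ((22−6)/6)² = 7.111

Forward pass:
ES_A = 0; EF_A = 3
ES_B = 3; EF_B = 3+12 = 15
ES_C = 3; EF_C = 3+5 = 8
ES_D = max(EF_B=15, EF_C=8) = 15; EF_D = 15+12 = 27
Expected project duration μ = 27 days. Critical path: A → B → D.

Variance along critical path = 0.111 + 4.000 + 7.111 = 11.222
σ = √11.222 = 3.350 days

3.35 days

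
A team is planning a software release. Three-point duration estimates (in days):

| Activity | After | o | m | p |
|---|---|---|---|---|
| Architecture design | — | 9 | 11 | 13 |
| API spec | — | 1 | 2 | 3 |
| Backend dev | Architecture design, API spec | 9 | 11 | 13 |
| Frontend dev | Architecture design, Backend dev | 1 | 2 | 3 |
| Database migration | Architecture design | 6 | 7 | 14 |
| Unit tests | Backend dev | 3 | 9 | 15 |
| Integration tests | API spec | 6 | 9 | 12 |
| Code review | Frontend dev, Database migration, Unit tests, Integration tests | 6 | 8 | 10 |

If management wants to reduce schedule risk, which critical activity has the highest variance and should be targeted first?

Unit tests

te_Architecture design = (9 + 4·11 + 13)/6 = 66/6 = 11; σ²_Architecture design = ((13−9)/6)² = 0.444
te_API spec = (1 + 4·2 + 3)/6 = 12/6 = 2; σ²_API spec = ((3−1)/6)² = 0.111
te_Backend dev = (9 + 4·11 + 13)/6 = 66/6 = 11; σ²_Backend dev = ((13−9)/6)² = 0.444
te_Frontend dev = (1 + 4·2 + 3)/6 = 12/6 = 2; σ²_Frontend dev = ((3−1)/6)² = 0.111
te_Database migration = (6 + 4·7 + 14)/6 = 48/6 = 8; σ²_Database migration = ((14−6)/6)² = 1.778
te_Unit tests = (3 + 4·9 + 15)/6 = 54/6 = 9; σ²_Unit tests = ((15−3)/6)² = 4.000
te_Integration tests = (6 + 4·9 + 12)/6 = 54/6 = 9; σ²_Integration tests = ((12−6)/6)² = 1.000
te_Code review = (6 + 4·8 + 10)/6 = 48/6 = 8; σ²_Code review = ((10−6)/6)² = 0.444

Forward pass:
ES_Architecture design = 0; EF_Architecture design = 11
ES_API spec = 0; EF_API spec = 2
ES_Backend dev = max(EF_Architecture design=11, EF_API spec=2) = 11; EF_Backend dev = 11+11 = 22
ES_Frontend dev = max(EF_Architecture design=11, EF_Backend dev=22) = 22; EF_Frontend dev = 22+2 = 24
ES_Database migration = 11; EF_Database migration = 11+8 = 19
ES_Unit tests = 22; EF_Unit tests = 22+9 = 31
ES_Integration tests = 2; EF_Integration tests = 2+9 = 11
ES_Code review = max(EF_Frontend dev=24, EF_Database migration=19, EF_Unit tests=31, EF_Integration tests=11) = 31; EF_Code review = 31+8 = 39
Expected project duration μ = 39 days. Critical path: Architecture design → Backend dev → Unit tests → Code review.

Variances on critical path: σ²_Architecture design=0.444, σ²_Backend dev=0.444, σ²_Unit tests=4.000, σ²_Code review=0.444.
Largest is σ²_Unit tests = 4.000.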